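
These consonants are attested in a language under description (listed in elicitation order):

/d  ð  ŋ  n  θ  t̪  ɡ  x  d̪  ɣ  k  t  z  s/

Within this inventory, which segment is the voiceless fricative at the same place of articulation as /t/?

/t/ is a voiceless alveolar stop.
The voiceless fricative at the same place is a voiceless alveolar fricative — in this inventory, /s/.

/s/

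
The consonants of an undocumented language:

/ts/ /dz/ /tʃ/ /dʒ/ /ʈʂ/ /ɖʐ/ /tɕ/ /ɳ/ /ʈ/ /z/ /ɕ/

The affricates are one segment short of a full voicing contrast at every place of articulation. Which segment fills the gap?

/dʑ/

alveolar: voiceless /ts/, voiced /dz/.
postalveolar: voiceless /tʃ/, voiced /dʒ/.
retroflex: voiceless /ʈʂ/, voiced /ɖʐ/.
alveolo-palatal: voiceless /tɕ/, voiced —.
The alveolo-palatal row has no voiced member, so the gap is the voiced alveolo-palatal affricate /dʑ/.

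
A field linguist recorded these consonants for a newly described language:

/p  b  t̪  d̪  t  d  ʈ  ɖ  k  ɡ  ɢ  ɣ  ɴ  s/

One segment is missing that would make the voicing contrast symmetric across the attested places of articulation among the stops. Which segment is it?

Voiceless: /p/ (bilabial), /t̪/ (dental), /t/ (alveolar), /ʈ/ (retroflex), /k/ (velar).
Voiced: /b/ (bilabial), /d̪/ (dental), /d/ (alveolar), /ɖ/ (retroflex), /ɡ/ (velar), /ɢ/ (uvular).
The uvular row has no voiceless member, so the gap is the voiceless uvular stop /q/.

/q/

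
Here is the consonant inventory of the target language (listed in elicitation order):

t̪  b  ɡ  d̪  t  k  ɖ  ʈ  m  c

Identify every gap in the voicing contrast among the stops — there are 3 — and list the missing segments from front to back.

Voiceless: /t̪/ (dental), /t/ (alveolar), /ʈ/ (retroflex), /c/ (palatal), /k/ (velar).
Voiced: /b/ (bilabial), /d̪/ (dental), /ɖ/ (retroflex), /ɡ/ (velar).
Gaps, from front to back: bilabial lacks voiceless (/p/); alveolar lacks voiced (/d/); palatal lacks voiced (/ɟ/).

/p/, /d/, /ɟ/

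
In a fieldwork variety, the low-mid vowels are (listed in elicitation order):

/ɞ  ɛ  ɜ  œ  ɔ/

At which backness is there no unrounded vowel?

backness          unrounded  rounded 
front             ɛ         œ       
central           ɜ         ɞ       
back              —         ɔ       
Every backness has an unrounded member except back, where /ʌ/ would be expected.

back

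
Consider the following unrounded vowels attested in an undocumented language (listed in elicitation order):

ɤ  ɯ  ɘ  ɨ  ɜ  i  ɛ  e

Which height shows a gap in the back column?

Front: /i/ (high), /e/ (high-mid), /ɛ/ (low-mid).
Central: /ɨ/ (high), /ɘ/ (high-mid), /ɜ/ (low-mid).
Back: /ɯ/ (high), /ɤ/ (high-mid).
Every height has a back member except low-mid, where /ʌ/ would be expected.

low-mid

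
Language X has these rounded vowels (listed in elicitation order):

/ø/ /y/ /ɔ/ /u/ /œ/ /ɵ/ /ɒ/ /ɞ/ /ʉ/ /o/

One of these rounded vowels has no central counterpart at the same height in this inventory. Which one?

/ɒ/

High: /y/ ~ /ʉ/ ~ /u/
High-mid: /ø/ ~ /ɵ/ ~ /o/
Low-mid: /œ/ ~ /ɞ/ ~ /ɔ/
Low: only /ɒ/ (back); no central partner.
So /ɒ/ is the unpaired segment.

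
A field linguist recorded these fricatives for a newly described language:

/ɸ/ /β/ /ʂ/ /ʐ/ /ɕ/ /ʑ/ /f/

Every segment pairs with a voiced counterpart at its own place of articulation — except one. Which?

Bilabial: /ɸ/ ~ /β/
Retroflex: /ʂ/ ~ /ʐ/
Alveolo-palatal: /ɕ/ ~ /ʑ/
Labiodental: only /f/ (voiceless); no voiced partner.
So /f/ is the unpaired segment.

/f/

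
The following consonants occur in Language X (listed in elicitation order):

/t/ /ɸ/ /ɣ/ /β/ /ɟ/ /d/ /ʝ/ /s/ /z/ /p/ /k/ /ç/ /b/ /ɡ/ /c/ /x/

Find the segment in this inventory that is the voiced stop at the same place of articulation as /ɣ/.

/ɡ/

/ɣ/ is a voiced velar fricative.
The voiced stop at the same place is a voiced velar stop — in this inventory, /ɡ/.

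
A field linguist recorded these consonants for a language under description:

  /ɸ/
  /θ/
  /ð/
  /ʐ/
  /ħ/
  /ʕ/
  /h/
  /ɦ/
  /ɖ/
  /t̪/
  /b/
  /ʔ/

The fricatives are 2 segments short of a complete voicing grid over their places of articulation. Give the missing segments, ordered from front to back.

/β/, /ʂ/

bilabial: voiceless /ɸ/, voiced —.
dental: voiceless /θ/, voiced /ð/.
retroflex: voiceless —, voiced /ʐ/.
pharyngeal: voiceless /ħ/, voiced /ʕ/.
glottal: voiceless /h/, voiced /ɦ/.
Gaps, from front to back: bilabial lacks voiced (/β/); retroflex lacks voiceless (/ʂ/).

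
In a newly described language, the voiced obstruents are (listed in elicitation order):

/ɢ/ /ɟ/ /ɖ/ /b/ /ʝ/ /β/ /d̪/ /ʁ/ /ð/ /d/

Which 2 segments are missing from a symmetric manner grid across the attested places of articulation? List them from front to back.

/z/, /ʐ/

bilabial: stop /b/, fricative /β/.
dental: stop /d̪/, fricative /ð/.
alveolar: stop /d/, fricative —.
retroflex: stop /ɖ/, fricative —.
palatal: stop /ɟ/, fricative /ʝ/.
uvular: stop /ɢ/, fricative /ʁ/.
Gaps, from front to back: alveolar lacks fricative (/z/); retroflex lacks fricative (/ʐ/).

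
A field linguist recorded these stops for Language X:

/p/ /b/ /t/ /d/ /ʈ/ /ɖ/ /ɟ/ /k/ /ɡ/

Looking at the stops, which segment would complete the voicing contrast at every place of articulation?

bilabial: voiceless /p/, voiced /b/.
alveolar: voiceless /t/, voiced /d/.
retroflex: voiceless /ʈ/, voiced /ɖ/.
palatal: voiceless —, voiced /ɟ/.
velar: voiceless /k/, voiced /ɡ/.
The palatal row has no voiceless member, so the gap is the voiceless palatal stop /c/.

/c/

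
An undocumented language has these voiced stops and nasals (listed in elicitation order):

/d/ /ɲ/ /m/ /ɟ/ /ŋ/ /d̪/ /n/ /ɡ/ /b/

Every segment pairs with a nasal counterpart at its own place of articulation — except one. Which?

Bilabial: /b/ ~ /m/
Alveolar: /d/ ~ /n/
Palatal: /ɟ/ ~ /ɲ/
Velar: /ɡ/ ~ /ŋ/
Dental: only /d̪/ (oral stop); no nasal partner.
So /d̪/ is the unpaired segment.

/d̪/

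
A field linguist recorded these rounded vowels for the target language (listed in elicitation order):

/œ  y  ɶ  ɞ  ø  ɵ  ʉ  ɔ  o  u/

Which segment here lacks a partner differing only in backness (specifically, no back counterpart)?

High: /y/ ~ /ʉ/ ~ /u/
High-mid: /ø/ ~ /ɵ/ ~ /o/
Low-mid: /œ/ ~ /ɞ/ ~ /ɔ/
Low: only /ɶ/ (front); no back partner.
So /ɶ/ is the unpaired segment.

/ɶ/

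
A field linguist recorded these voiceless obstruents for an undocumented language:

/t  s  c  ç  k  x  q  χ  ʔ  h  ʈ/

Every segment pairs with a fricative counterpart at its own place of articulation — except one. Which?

/ʈ/

Alveolar: /t/ ~ /s/
Palatal: /c/ ~ /ç/
Velar: /k/ ~ /x/
Uvular: /q/ ~ /χ/
Glottal: /ʔ/ ~ /h/
Retroflex: only /ʈ/ (stop); no fricative partner.
So /ʈ/ is the unpaired segment.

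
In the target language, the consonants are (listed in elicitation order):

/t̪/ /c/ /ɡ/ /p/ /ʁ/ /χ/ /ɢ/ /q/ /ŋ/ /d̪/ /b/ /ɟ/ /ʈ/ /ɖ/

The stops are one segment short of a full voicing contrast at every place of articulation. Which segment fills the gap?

bilabial: voiceless /p/, voiced /b/.
dental: voiceless /t̪/, voiced /d̪/.
retroflex: voiceless /ʈ/, voiced /ɖ/.
palatal: voiceless /c/, voiced /ɟ/.
velar: voiceless —, voiced /ɡ/.
uvular: voiceless /q/, voiced /ɢ/.
The velar row has no voiceless member, so the gap is the voiceless velar stop /k/.

/k/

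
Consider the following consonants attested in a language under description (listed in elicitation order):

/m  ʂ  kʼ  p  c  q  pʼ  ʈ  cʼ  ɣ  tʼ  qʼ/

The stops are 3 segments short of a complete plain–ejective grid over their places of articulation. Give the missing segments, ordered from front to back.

/t/, /ʈʼ/, /k/

bilabial: plain /p/, ejective /pʼ/.
alveolar: plain —, ejective /tʼ/.
retroflex: plain /ʈ/, ejective —.
palatal: plain /c/, ejective /cʼ/.
velar: plain —, ejective /kʼ/.
uvular: plain /q/, ejective /qʼ/.
Gaps, from front to back: alveolar lacks plain (/t/); retroflex lacks ejective (/ʈʼ/); velar lacks plain (/k/).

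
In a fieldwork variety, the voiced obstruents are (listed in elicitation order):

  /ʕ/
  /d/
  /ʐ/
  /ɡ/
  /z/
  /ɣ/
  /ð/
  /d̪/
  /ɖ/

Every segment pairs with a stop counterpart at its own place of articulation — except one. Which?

/ʕ/

Dental: /d̪/ ~ /ð/
Alveolar: /d/ ~ /z/
Retroflex: /ɖ/ ~ /ʐ/
Velar: /ɡ/ ~ /ɣ/
Pharyngeal: only /ʕ/ (fricative); no stop partner.
So /ʕ/ is the unpaired segment.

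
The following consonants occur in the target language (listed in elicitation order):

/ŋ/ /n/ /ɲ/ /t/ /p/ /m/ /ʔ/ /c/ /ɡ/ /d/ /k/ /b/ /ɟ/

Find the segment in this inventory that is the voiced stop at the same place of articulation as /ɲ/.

/ɲ/ is a palatal nasal.
The voiced stop at the same place is a voiced palatal stop — in this inventory, /ɟ/.

/ɟ/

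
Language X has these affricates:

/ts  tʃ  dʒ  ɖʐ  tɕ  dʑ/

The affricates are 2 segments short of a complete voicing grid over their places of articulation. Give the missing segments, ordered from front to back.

/dz/, /ʈʂ/

Voiceless: /ts/ (alveolar), /tʃ/ (postalveolar), /tɕ/ (alveolo-palatal).
Voiced: /dʒ/ (postalveolar), /ɖʐ/ (retroflex), /dʑ/ (alveolo-palatal).
Gaps, from front to back: alveolar lacks voiced (/dz/); retroflex lacks voiceless (/ʈʂ/).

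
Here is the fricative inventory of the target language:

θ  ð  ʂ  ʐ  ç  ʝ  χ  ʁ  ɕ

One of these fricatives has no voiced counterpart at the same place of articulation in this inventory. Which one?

Dental: /θ/ ~ /ð/
Retroflex: /ʂ/ ~ /ʐ/
Palatal: /ç/ ~ /ʝ/
Uvular: /χ/ ~ /ʁ/
Alveolo-palatal: only /ɕ/ (voiceless); no voiced partner.
So /ɕ/ is the unpaired segment.

/ɕ/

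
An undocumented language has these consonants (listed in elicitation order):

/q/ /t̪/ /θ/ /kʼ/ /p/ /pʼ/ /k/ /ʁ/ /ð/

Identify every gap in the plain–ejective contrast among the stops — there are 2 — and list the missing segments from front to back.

bilabial: plain /p/, ejective /pʼ/.
dental: plain /t̪/, ejective —.
velar: plain /k/, ejective /kʼ/.
uvular: plain /q/, ejective —.
Gaps, from front to back: dental lacks ejective (/t̪ʼ/); uvular lacks ejective (/qʼ/).

/t̪ʼ/, /qʼ/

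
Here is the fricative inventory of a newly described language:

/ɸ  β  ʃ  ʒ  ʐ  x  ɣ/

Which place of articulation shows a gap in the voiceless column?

retroflex

bilabial: voiceless /ɸ/, voiced /β/.
postalveolar: voiceless /ʃ/, voiced /ʒ/.
retroflex: voiceless —, voiced /ʐ/.
velar: voiceless /x/, voiced /ɣ/.
Every place of articulation has a voiceless member except retroflex, where /ʂ/ would be expected.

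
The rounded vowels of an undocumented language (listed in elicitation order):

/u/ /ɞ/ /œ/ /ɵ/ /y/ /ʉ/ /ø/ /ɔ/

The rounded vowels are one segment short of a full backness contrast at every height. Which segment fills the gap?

height            front     central   back    
high              y         ʉ         u       
high-mid          ø         ɵ         —       
low-mid           œ         ɞ         ɔ       
The high-mid row has no back member, so the gap is the high-mid back rounded vowel /o/.

/o/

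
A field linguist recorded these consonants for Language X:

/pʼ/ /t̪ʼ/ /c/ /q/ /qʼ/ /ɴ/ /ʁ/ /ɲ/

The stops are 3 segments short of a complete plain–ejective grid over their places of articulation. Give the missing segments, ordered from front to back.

/p/, /t̪/, /cʼ/

Plain: /c/ (palatal), /q/ (uvular).
Ejective: /pʼ/ (bilabial), /t̪ʼ/ (dental), /qʼ/ (uvular).
Gaps, from front to back: bilabial lacks plain (/p/); dental lacks plain (/t̪/); palatal lacks ejective (/cʼ/).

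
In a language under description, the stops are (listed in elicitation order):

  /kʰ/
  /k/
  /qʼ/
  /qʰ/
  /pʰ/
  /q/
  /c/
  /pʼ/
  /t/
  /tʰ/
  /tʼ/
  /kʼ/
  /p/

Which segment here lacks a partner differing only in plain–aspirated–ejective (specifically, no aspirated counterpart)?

/c/

Bilabial: /p/ ~ /pʰ/ ~ /pʼ/
Alveolar: /t/ ~ /tʰ/ ~ /tʼ/
Velar: /k/ ~ /kʰ/ ~ /kʼ/
Uvular: /q/ ~ /qʰ/ ~ /qʼ/
Palatal: only /c/ (plain); no aspirated partner.
So /c/ is the unpaired segment.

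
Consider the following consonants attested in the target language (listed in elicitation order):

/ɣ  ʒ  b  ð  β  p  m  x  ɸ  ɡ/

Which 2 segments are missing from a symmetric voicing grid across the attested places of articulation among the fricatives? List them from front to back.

Voiceless: /ɸ/ (bilabial), /x/ (velar).
Voiced: /β/ (bilabial), /ð/ (dental), /ʒ/ (postalveolar), /ɣ/ (velar).
Gaps, from front to back: dental lacks voiceless (/θ/); postalveolar lacks voiceless (/ʃ/).

/θ/, /ʃ/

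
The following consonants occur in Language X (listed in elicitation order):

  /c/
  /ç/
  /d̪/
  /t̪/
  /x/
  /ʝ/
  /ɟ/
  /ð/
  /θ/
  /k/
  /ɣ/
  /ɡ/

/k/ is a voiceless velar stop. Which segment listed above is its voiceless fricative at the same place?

The voiceless fricative at the same place is a voiceless velar fricative — in this inventory, /x/.

/x/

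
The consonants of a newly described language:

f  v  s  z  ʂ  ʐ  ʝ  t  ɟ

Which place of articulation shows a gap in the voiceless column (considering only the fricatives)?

palatal

Voiceless: /f/ (labiodental), /s/ (alveolar), /ʂ/ (retroflex).
Voiced: /v/ (labiodental), /z/ (alveolar), /ʐ/ (retroflex), /ʝ/ (palatal).
Every place of articulation has a voiceless member except palatal, where /ç/ would be expected.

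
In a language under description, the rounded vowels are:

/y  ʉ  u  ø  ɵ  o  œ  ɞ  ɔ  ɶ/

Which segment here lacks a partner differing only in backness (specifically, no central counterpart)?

/ɶ/

High: /y/ ~ /ʉ/ ~ /u/
High-mid: /ø/ ~ /ɵ/ ~ /o/
Low-mid: /œ/ ~ /ɞ/ ~ /ɔ/
Low: only /ɶ/ (front); no central partner.
So /ɶ/ is the unpaired segment.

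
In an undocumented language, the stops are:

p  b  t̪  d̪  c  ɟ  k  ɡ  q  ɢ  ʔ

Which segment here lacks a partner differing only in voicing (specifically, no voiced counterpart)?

Bilabial: /p/ ~ /b/
Dental: /t̪/ ~ /d̪/
Palatal: /c/ ~ /ɟ/
Velar: /k/ ~ /ɡ/
Uvular: /q/ ~ /ɢ/
Glottal: only /ʔ/ (voiceless); no voiced partner.
So /ʔ/ is the unpaired segment.

/ʔ/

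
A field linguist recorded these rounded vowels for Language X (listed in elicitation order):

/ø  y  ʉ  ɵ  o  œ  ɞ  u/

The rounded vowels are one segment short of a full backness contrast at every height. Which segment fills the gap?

/ɔ/

Front: /y/ (high), /ø/ (high-mid), /œ/ (low-mid).
Central: /ʉ/ (high), /ɵ/ (high-mid), /ɞ/ (low-mid).
Back: /u/ (high), /o/ (high-mid).
The low-mid row has no back member, so the gap is the low-mid back rounded vowel /ɔ/.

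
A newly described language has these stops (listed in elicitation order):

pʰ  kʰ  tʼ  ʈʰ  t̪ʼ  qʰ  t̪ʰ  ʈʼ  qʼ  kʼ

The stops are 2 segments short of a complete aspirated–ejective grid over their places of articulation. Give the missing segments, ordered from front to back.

/pʼ/, /tʰ/

Aspirated: /pʰ/ (bilabial), /t̪ʰ/ (dental), /ʈʰ/ (retroflex), /kʰ/ (velar), /qʰ/ (uvular).
Ejective: /t̪ʼ/ (dental), /tʼ/ (alveolar), /ʈʼ/ (retroflex), /kʼ/ (velar), /qʼ/ (uvular).
Gaps, from front to back: bilabial lacks ejective (/pʼ/); alveolar lacks aspirated (/tʰ/).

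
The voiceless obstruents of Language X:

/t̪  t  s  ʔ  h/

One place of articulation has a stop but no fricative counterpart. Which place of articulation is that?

dental

dental: stop /t̪/, fricative —.
alveolar: stop /t/, fricative /s/.
glottal: stop /ʔ/, fricative /h/.
Every place of articulation has a fricative member except dental, where /θ/ would be expected.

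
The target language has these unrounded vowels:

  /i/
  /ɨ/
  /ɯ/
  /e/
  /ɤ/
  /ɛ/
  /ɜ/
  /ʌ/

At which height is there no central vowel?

high-mid

height            front     central   back    
high              i         ɨ         ɯ       
high-mid          e         —         ɤ       
low-mid           ɛ         ɜ         ʌ       
Every height has a central member except high-mid, where /ɘ/ would be expected.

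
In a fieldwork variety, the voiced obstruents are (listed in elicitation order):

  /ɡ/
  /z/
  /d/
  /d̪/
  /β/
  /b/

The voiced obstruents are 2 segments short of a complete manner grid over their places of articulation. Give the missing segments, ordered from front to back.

place of articulation  stop      fricative
bilabial          b         β       
dental            d̪        —       
alveolar          d         z       
velar             ɡ         —       
Gaps, from front to back: dental lacks fricative (/ð/); velar lacks fricative (/ɣ/).

/ð/, /ɣ/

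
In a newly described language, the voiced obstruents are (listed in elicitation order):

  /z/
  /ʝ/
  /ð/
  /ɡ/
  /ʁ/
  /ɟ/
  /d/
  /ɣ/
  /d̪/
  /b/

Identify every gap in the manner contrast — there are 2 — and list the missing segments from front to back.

bilabial: stop /b/, fricative —.
dental: stop /d̪/, fricative /ð/.
alveolar: stop /d/, fricative /z/.
palatal: stop /ɟ/, fricative /ʝ/.
velar: stop /ɡ/, fricative /ɣ/.
uvular: stop —, fricative /ʁ/.
Gaps, from front to back: bilabial lacks fricative (/β/); uvular lacks stop (/ɢ/).

/β/, /ɢ/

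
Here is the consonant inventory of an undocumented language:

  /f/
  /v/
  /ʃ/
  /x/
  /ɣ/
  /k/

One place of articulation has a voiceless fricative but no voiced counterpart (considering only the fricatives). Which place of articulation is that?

postalveolar

labiodental: voiceless /f/, voiced /v/.
postalveolar: voiceless /ʃ/, voiced —.
velar: voiceless /x/, voiced /ɣ/.
Every place of articulation has a voiced member except postalveolar, where /ʒ/ would be expected.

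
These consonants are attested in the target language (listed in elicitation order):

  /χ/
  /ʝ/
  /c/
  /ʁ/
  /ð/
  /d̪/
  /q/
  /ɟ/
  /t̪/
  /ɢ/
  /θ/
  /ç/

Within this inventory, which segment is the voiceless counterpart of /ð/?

/θ/

/ð/ is a voiced dental fricative.
The voiceless counterpart is a voiceless dental fricative — in this inventory, /θ/.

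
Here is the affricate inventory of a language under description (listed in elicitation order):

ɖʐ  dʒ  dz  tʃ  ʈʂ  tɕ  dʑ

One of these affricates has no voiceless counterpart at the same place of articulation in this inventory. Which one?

Postalveolar: /tʃ/ ~ /dʒ/
Retroflex: /ʈʂ/ ~ /ɖʐ/
Alveolo-palatal: /tɕ/ ~ /dʑ/
Alveolar: only /dz/ (voiced); no voiceless partner.
So /dz/ is the unpaired segment.

/dz/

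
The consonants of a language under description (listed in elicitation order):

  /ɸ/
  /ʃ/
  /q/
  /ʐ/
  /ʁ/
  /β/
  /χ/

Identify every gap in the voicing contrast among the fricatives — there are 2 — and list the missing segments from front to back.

/ʒ/, /ʂ/

bilabial: voiceless /ɸ/, voiced /β/.
postalveolar: voiceless /ʃ/, voiced —.
retroflex: voiceless —, voiced /ʐ/.
uvular: voiceless /χ/, voiced /ʁ/.
Gaps, from front to back: postalveolar lacks voiced (/ʒ/); retroflex lacks voiceless (/ʂ/).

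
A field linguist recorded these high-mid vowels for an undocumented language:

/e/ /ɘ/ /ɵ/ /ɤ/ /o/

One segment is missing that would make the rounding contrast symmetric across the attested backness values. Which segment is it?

/ø/

Unrounded: /e/ (front), /ɘ/ (central), /ɤ/ (back).
Rounded: /ɵ/ (central), /o/ (back).
The front row has no rounded member, so the gap is the front rounded vowel /ø/.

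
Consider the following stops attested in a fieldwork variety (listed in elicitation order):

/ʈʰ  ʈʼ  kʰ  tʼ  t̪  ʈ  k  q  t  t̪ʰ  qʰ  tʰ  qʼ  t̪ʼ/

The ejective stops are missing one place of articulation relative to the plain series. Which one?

velar

Plain: /t̪/ (dental), /t/ (alveolar), /ʈ/ (retroflex), /k/ (velar), /q/ (uvular).
Aspirated: /t̪ʰ/ (dental), /tʰ/ (alveolar), /ʈʰ/ (retroflex), /kʰ/ (velar), /qʰ/ (uvular).
Ejective: /t̪ʼ/ (dental), /tʼ/ (alveolar), /ʈʼ/ (retroflex), /qʼ/ (uvular).
Every place of articulation has an ejective member except velar, where /kʼ/ would be expected.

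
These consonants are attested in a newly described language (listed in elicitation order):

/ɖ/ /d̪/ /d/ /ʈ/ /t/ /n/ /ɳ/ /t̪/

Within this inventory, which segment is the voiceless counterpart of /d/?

/t/

/d/ is a voiced alveolar stop.
The voiceless counterpart is a voiceless alveolar stop — in this inventory, /t/.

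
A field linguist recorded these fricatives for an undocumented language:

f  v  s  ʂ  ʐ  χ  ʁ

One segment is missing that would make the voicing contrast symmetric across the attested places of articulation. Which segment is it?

Voiceless: /f/ (labiodental), /s/ (alveolar), /ʂ/ (retroflex), /χ/ (uvular).
Voiced: /v/ (labiodental), /ʐ/ (retroflex), /ʁ/ (uvular).
The alveolar row has no voiced member, so the gap is the voiced alveolar fricative /z/.

/z/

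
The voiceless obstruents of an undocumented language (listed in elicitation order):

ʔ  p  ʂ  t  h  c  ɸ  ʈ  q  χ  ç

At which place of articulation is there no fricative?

place of articulation  stop      fricative
bilabial          p         ɸ       
alveolar          t         —       
retroflex         ʈ         ʂ       
palatal           c         ç       
uvular            q         χ       
glottal           ʔ         h       
Every place of articulation has a fricative member except alveolar, where /s/ would be expected.

alveolar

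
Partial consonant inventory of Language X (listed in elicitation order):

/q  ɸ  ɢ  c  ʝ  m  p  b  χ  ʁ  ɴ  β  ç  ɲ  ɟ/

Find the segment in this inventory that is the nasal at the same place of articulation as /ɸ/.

/m/

/ɸ/ is a voiceless bilabial fricative.
The nasal at the same place is a bilabial nasal — in this inventory, /m/.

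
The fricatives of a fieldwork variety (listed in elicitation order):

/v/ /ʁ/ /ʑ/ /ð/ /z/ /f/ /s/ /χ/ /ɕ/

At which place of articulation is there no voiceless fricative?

dental

place of articulation  voiceless  voiced  
labiodental       f         v       
dental            —         ð       
alveolar          s         z       
alveolo-palatal   ɕ         ʑ       
uvular            χ         ʁ       
Every place of articulation has a voiceless member except dental, where /θ/ would be expected.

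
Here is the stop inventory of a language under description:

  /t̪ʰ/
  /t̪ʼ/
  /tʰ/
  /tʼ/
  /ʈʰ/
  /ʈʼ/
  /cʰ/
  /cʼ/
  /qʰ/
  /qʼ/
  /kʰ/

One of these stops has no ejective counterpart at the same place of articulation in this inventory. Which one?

Dental: /t̪ʰ/ ~ /t̪ʼ/
Alveolar: /tʰ/ ~ /tʼ/
Retroflex: /ʈʰ/ ~ /ʈʼ/
Palatal: /cʰ/ ~ /cʼ/
Uvular: /qʰ/ ~ /qʼ/
Velar: only /kʰ/ (aspirated); no ejective partner.
So /kʰ/ is the unpaired segment.

/kʰ/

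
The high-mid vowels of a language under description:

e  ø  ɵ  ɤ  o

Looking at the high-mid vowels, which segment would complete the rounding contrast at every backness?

backness          unrounded  rounded 
front             e         ø       
central           —         ɵ       
back              ɤ         o       
The central row has no unrounded member, so the gap is the central unrounded vowel /ɘ/.

/ɘ/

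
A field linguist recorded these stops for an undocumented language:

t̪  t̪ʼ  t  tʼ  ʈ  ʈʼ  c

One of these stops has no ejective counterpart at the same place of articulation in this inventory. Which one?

Dental: /t̪/ ~ /t̪ʼ/
Alveolar: /t/ ~ /tʼ/
Retroflex: /ʈ/ ~ /ʈʼ/
Palatal: only /c/ (plain); no ejective partner.
So /c/ is the unpaired segment.

/c/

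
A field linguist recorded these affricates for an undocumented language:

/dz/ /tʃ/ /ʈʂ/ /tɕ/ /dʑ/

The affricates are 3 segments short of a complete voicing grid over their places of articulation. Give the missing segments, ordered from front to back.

place of articulation  voiceless  voiced  
alveolar          —         dz      
postalveolar      tʃ        —       
retroflex         ʈʂ        —       
alveolo-palatal   tɕ        dʑ      
Gaps, from front to back: alveolar lacks voiceless (/ts/); postalveolar lacks voiced (/dʒ/); retroflex lacks voiced (/ɖʐ/).

/ts/, /dʒ/, /ɖʐ/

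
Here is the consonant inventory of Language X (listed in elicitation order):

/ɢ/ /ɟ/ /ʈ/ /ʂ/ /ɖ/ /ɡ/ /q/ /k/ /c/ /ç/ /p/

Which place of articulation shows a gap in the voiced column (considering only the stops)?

place of articulation  voiceless  voiced  
bilabial          p         —       
retroflex         ʈ         ɖ       
palatal           c         ɟ       
velar             k         ɡ       
uvular            q         ɢ       
Every place of articulation has a voiced member except bilabial, where /b/ would be expected.

bilabial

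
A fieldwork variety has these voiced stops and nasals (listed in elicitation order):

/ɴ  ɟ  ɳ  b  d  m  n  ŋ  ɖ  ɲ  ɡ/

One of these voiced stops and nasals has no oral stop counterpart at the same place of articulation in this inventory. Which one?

Bilabial: /b/ ~ /m/
Alveolar: /d/ ~ /n/
Retroflex: /ɖ/ ~ /ɳ/
Palatal: /ɟ/ ~ /ɲ/
Velar: /ɡ/ ~ /ŋ/
Uvular: only /ɴ/ (nasal); no oral stop partner.
So /ɴ/ is the unpaired segment.

/ɴ/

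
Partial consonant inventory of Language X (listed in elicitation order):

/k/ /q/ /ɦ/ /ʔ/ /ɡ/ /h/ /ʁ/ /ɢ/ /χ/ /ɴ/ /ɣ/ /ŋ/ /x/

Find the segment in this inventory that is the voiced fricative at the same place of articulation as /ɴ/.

/ʁ/

/ɴ/ is an uvular nasal.
The voiced fricative at the same place is a voiced uvular fricative — in this inventory, /ʁ/.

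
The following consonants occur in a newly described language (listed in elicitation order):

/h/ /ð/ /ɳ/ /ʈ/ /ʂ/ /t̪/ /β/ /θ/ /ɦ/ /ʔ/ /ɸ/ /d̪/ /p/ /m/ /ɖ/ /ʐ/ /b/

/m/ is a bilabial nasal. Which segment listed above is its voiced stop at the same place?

The voiced stop at the same place is a voiced bilabial stop — in this inventory, /b/.

/b/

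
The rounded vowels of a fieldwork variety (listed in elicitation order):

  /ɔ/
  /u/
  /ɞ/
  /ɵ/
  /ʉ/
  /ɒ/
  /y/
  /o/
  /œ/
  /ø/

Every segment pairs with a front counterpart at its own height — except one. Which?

High: /y/ ~ /ʉ/ ~ /u/
High-mid: /ø/ ~ /ɵ/ ~ /o/
Low-mid: /œ/ ~ /ɞ/ ~ /ɔ/
Low: only /ɒ/ (back); no front partner.
So /ɒ/ is the unpaired segment.

/ɒ/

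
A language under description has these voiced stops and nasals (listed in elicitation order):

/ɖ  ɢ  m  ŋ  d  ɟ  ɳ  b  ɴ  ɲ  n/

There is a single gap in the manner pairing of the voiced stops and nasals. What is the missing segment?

/ɡ/

place of articulation  oral stop  nasal   
bilabial          b         m       
alveolar          d         n       
retroflex         ɖ         ɳ       
palatal           ɟ         ɲ       
velar             —         ŋ       
uvular            ɢ         ɴ       
The velar row has no oral stop member, so the gap is the velar oral stop /ɡ/.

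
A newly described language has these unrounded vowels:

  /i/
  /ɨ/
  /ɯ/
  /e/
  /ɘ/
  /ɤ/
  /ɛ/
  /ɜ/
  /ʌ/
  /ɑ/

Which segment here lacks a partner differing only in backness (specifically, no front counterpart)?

High: /i/ ~ /ɨ/ ~ /ɯ/
High-mid: /e/ ~ /ɘ/ ~ /ɤ/
Low-mid: /ɛ/ ~ /ɜ/ ~ /ʌ/
Low: only /ɑ/ (back); no front partner.
So /ɑ/ is the unpaired segment.

/ɑ/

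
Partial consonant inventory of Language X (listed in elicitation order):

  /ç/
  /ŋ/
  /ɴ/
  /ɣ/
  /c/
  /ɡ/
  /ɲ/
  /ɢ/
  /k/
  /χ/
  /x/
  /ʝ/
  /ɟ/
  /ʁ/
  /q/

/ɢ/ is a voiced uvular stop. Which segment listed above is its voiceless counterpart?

The voiceless counterpart is a voiceless uvular stop — in this inventory, /q/.

/q/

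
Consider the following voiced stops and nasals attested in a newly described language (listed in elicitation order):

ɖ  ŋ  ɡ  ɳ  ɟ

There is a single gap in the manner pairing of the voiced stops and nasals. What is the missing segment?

retroflex: oral stop /ɖ/, nasal /ɳ/.
palatal: oral stop /ɟ/, nasal —.
velar: oral stop /ɡ/, nasal /ŋ/.
The palatal row has no nasal member, so the gap is the palatal nasal /ɲ/.

/ɲ/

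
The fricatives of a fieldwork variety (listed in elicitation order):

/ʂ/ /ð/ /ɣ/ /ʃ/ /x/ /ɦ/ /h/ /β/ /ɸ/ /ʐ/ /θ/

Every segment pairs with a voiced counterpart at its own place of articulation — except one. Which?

/ʃ/

Bilabial: /ɸ/ ~ /β/
Dental: /θ/ ~ /ð/
Retroflex: /ʂ/ ~ /ʐ/
Velar: /x/ ~ /ɣ/
Glottal: /h/ ~ /ɦ/
Postalveolar: only /ʃ/ (voiceless); no voiced partner.
So /ʃ/ is the unpaired segment.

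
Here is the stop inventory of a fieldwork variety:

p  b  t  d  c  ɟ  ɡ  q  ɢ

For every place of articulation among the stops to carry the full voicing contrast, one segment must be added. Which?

Voiceless: /p/ (bilabial), /t/ (alveolar), /c/ (palatal), /q/ (uvular).
Voiced: /b/ (bilabial), /d/ (alveolar), /ɟ/ (palatal), /ɡ/ (velar), /ɢ/ (uvular).
The velar row has no voiceless member, so the gap is the voiceless velar stop /k/.

/k/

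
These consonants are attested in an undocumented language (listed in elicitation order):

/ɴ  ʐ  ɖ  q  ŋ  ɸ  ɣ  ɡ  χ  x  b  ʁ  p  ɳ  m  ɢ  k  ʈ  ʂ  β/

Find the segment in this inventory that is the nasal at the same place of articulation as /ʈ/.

/ʈ/ is a voiceless retroflex stop.
The nasal at the same place is a retroflex nasal — in this inventory, /ɳ/.

/ɳ/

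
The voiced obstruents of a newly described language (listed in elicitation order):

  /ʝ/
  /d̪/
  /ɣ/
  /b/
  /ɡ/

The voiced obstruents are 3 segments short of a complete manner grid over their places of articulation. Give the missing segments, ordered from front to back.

place of articulation  stop      fricative
bilabial          b         —       
dental            d̪        —       
palatal           —         ʝ       
velar             ɡ         ɣ       
Gaps, from front to back: bilabial lacks fricative (/β/); dental lacks fricative (/ð/); palatal lacks stop (/ɟ/).

/β/, /ð/, /ɟ/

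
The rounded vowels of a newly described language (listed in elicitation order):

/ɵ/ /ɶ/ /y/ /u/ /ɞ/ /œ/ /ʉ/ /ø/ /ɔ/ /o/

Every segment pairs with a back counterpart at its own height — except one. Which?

High: /y/ ~ /ʉ/ ~ /u/
High-mid: /ø/ ~ /ɵ/ ~ /o/
Low-mid: /œ/ ~ /ɞ/ ~ /ɔ/
Low: only /ɶ/ (front); no back partner.
So /ɶ/ is the unpaired segment.

/ɶ/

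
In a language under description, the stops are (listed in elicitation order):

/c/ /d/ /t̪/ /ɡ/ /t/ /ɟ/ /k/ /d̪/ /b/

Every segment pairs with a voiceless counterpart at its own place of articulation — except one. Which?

Dental: /t̪/ ~ /d̪/
Alveolar: /t/ ~ /d/
Palatal: /c/ ~ /ɟ/
Velar: /k/ ~ /ɡ/
Bilabial: only /b/ (voiced); no voiceless partner.
So /b/ is the unpaired segment.

/b/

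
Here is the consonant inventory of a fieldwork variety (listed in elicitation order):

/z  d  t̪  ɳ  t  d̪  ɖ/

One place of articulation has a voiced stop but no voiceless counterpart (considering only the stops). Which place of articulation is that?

dental: voiceless /t̪/, voiced /d̪/.
alveolar: voiceless /t/, voiced /d/.
retroflex: voiceless —, voiced /ɖ/.
Every place of articulation has a voiceless member except retroflex, where /ʈ/ would be expected.

retroflex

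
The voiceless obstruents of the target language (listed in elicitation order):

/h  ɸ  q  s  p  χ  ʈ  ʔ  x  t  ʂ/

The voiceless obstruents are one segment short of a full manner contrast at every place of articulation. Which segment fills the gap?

place of articulation  stop      fricative
bilabial          p         ɸ       
alveolar          t         s       
retroflex         ʈ         ʂ       
velar             —         x       
uvular            q         χ       
glottal           ʔ         h       
The velar row has no stop member, so the gap is the velar stop /k/.

/k/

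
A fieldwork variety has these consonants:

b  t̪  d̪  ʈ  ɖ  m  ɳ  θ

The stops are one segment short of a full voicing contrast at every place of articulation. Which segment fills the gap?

/p/

Voiceless: /t̪/ (dental), /ʈ/ (retroflex).
Voiced: /b/ (bilabial), /d̪/ (dental), /ɖ/ (retroflex).
The bilabial row has no voiceless member, so the gap is the voiceless bilabial stop /p/.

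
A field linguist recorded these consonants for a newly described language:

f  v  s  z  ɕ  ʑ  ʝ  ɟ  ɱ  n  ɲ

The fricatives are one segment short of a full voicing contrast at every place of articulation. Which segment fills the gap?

/ç/

place of articulation  voiceless  voiced  
labiodental       f         v       
alveolar          s         z       
alveolo-palatal   ɕ         ʑ       
palatal           —         ʝ       
The palatal row has no voiceless member, so the gap is the voiceless palatal fricative /ç/.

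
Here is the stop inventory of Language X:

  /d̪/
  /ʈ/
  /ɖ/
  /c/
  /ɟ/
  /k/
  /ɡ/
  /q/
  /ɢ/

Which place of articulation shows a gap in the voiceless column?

dental: voiceless —, voiced /d̪/.
retroflex: voiceless /ʈ/, voiced /ɖ/.
palatal: voiceless /c/, voiced /ɟ/.
velar: voiceless /k/, voiced /ɡ/.
uvular: voiceless /q/, voiced /ɢ/.
Every place of articulation has a voiceless member except dental, where /t̪/ would be expected.

dental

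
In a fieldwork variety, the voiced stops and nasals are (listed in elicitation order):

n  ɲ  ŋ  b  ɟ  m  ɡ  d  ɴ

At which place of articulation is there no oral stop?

bilabial: oral stop /b/, nasal /m/.
alveolar: oral stop /d/, nasal /n/.
palatal: oral stop /ɟ/, nasal /ɲ/.
velar: oral stop /ɡ/, nasal /ŋ/.
uvular: oral stop —, nasal /ɴ/.
Every place of articulation has an oral stop member except uvular, where /ɢ/ would be expected.

uvular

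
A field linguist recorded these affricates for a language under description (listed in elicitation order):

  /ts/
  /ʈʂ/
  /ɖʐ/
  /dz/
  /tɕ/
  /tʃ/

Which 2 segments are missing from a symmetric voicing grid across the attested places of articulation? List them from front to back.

place of articulation  voiceless  voiced  
alveolar          ts        dz      
postalveolar      tʃ        —       
retroflex         ʈʂ        ɖʐ      
alveolo-palatal   tɕ        —       
Gaps, from front to back: postalveolar lacks voiced (/dʒ/); alveolo-palatal lacks voiced (/dʑ/).

/dʒ/, /dʑ/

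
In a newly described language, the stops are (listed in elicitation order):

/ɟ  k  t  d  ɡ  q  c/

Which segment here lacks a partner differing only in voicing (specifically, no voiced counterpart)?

/q/

Alveolar: /t/ ~ /d/
Palatal: /c/ ~ /ɟ/
Velar: /k/ ~ /ɡ/
Uvular: only /q/ (voiceless); no voiced partner.
So /q/ is the unpaired segment.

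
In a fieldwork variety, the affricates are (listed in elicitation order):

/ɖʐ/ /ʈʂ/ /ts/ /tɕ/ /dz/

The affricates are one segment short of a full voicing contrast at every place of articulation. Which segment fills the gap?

/dʑ/

Voiceless: /ts/ (alveolar), /ʈʂ/ (retroflex), /tɕ/ (alveolo-palatal).
Voiced: /dz/ (alveolar), /ɖʐ/ (retroflex).
The alveolo-palatal row has no voiced member, so the gap is the voiced alveolo-palatal affricate /dʑ/.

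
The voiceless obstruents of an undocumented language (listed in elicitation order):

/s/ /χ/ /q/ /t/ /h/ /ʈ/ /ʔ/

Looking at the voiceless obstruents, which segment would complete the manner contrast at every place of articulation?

Stop: /t/ (alveolar), /ʈ/ (retroflex), /q/ (uvular), /ʔ/ (glottal).
Fricative: /s/ (alveolar), /χ/ (uvular), /h/ (glottal).
The retroflex row has no fricative member, so the gap is the retroflex fricative /ʂ/.

/ʂ/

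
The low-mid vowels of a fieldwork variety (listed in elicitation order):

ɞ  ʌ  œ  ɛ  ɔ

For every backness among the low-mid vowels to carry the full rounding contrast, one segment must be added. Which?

backness          unrounded  rounded 
front             ɛ         œ       
central           —         ɞ       
back              ʌ         ɔ       
The central row has no unrounded member, so the gap is the central unrounded vowel /ɜ/.

/ɜ/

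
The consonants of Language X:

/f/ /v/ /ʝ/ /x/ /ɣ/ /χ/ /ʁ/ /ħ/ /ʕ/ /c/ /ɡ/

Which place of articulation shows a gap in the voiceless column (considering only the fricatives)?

palatal

place of articulation  voiceless  voiced  
labiodental       f         v       
palatal           —         ʝ       
velar             x         ɣ       
uvular            χ         ʁ       
pharyngeal        ħ         ʕ       
Every place of articulation has a voiceless member except palatal, where /ç/ would be expected.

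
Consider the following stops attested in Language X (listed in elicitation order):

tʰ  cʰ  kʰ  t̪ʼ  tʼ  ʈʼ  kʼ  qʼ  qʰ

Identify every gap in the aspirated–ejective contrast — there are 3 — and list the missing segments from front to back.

/t̪ʰ/, /ʈʰ/, /cʼ/

Aspirated: /tʰ/ (alveolar), /cʰ/ (palatal), /kʰ/ (velar), /qʰ/ (uvular).
Ejective: /t̪ʼ/ (dental), /tʼ/ (alveolar), /ʈʼ/ (retroflex), /kʼ/ (velar), /qʼ/ (uvular).
Gaps, from front to back: dental lacks aspirated (/t̪ʰ/); retroflex lacks aspirated (/ʈʰ/); palatal lacks ejective (/cʼ/).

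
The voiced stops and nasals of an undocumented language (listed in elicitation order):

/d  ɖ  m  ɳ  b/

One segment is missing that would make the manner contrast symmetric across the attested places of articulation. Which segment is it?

bilabial: oral stop /b/, nasal /m/.
alveolar: oral stop /d/, nasal —.
retroflex: oral stop /ɖ/, nasal /ɳ/.
The alveolar row has no nasal member, so the gap is the alveolar nasal /n/.

/n/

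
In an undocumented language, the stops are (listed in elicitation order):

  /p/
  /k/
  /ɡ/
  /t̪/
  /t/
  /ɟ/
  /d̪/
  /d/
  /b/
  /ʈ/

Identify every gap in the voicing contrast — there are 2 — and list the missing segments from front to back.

/ɖ/, /c/

bilabial: voiceless /p/, voiced /b/.
dental: voiceless /t̪/, voiced /d̪/.
alveolar: voiceless /t/, voiced /d/.
retroflex: voiceless /ʈ/, voiced —.
palatal: voiceless —, voiced /ɟ/.
velar: voiceless /k/, voiced /ɡ/.
Gaps, from front to back: retroflex lacks voiced (/ɖ/); palatal lacks voiceless (/c/).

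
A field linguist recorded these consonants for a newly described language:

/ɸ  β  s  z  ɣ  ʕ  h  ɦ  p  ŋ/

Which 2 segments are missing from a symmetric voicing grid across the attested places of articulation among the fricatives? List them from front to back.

Voiceless: /ɸ/ (bilabial), /s/ (alveolar), /h/ (glottal).
Voiced: /β/ (bilabial), /z/ (alveolar), /ɣ/ (velar), /ʕ/ (pharyngeal), /ɦ/ (glottal).
Gaps, from front to back: velar lacks voiceless (/x/); pharyngeal lacks voiceless (/ħ/).

/x/, /ħ/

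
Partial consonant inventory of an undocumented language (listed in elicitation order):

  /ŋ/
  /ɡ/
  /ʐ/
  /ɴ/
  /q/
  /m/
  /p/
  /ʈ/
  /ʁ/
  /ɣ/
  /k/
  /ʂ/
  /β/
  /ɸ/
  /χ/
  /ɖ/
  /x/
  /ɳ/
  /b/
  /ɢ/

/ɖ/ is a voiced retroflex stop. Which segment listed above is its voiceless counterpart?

/ʈ/

The voiceless counterpart is a voiceless retroflex stop — in this inventory, /ʈ/.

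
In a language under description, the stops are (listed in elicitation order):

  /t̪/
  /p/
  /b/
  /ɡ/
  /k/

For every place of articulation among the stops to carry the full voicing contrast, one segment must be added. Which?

/d̪/

place of articulation  voiceless  voiced  
bilabial          p         b       
dental            t̪        —       
velar             k         ɡ       
The dental row has no voiced member, so the gap is the voiced dental stop /d̪/.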